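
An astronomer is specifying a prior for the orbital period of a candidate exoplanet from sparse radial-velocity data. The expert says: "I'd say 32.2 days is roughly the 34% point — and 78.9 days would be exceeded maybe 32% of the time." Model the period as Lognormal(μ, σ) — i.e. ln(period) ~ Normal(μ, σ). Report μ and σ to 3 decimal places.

If T ~ Lognormal(μ,σ) then ln T ~ Normal(μ,σ), so the p-quantile of ln T is μ + z_p·σ.
ln(32.2) = 3.472 and ln(78.9) = 4.368; z_{0.34} = -0.4125, z_{0.68} = 0.4677.
σ = (4.368 − 3.472)/(0.4677 − (-0.4125)) = 1.018.
μ = 3.472 − (-0.4125)·1.018 = 3.892.

μ ≈ 3.892, σ ≈ 1.018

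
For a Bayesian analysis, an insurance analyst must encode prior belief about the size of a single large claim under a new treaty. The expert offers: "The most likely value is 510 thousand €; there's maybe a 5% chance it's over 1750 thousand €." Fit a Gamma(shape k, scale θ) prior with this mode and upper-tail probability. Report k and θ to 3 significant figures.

k ≈ 2.7, θ ≈ 299

Gamma(k,θ) with k>1 has mode (k−1)θ, so θ = 510/(k−1).
Need P(X < 1750) = 0.95 with θ tied to k this way. Start at k = 2, θ = 510: P(X<1750) ≈ 0.857.
Too low — raise k to concentrate. Iterating converges to k ≈ 2.7.
Then θ = 510/(2.7−1) ≈ 299.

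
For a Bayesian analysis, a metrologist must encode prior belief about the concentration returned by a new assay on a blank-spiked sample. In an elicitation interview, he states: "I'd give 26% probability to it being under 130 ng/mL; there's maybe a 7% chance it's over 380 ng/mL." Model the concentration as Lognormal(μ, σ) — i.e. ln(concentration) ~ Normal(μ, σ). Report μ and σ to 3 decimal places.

μ ≈ 5.193, σ ≈ 0.506

If T ~ Lognormal(μ,σ) then ln T ~ Normal(μ,σ), so the p-quantile of ln T is μ + z_p·σ.
ln(130) = 4.868 and ln(380) = 5.94; z_{0.26} = -0.6433, z_{0.93} = 1.476.
σ = (5.94 − 4.868)/(1.476 − (-0.6433)) = 0.506.
μ = 4.868 − (-0.6433)·0.506 = 5.193.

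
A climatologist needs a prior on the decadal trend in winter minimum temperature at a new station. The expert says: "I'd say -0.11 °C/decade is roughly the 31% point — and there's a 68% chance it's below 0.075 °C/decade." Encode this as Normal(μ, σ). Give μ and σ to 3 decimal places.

μ = -0.015, σ = 0.192

For Normal(μ,σ), the p-quantile is μ + z_p·σ. Here z_{0.31} = -0.4959, z_{0.68} = 0.4677.
So -0.11 = μ − 0.4959σ and 0.075 = μ + 0.4677σ.
Subtracting: σ = (0.075 − -0.11)/(0.4677 − (-0.4959)) = 0.192.
Then μ = -0.11 − (-0.4959)·0.192 = -0.015.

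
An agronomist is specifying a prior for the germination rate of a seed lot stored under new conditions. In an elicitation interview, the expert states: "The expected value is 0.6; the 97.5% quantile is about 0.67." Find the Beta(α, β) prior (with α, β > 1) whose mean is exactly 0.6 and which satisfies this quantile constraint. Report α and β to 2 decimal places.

α ≈ 108.72, β ≈ 72.48

With mean 0.6 fixed, write α = 0.6s, β = 0.4s where s = α+β.
Need P(θ < 0.67) = 0.975 under Beta(0.6s, 0.4s). Normal approximation: (q−m)/√(m(1−m)/s) ≈ z_{0.975} = 1.96, so s ≈ 0.6·0.4·(1.96)²/(0.67−0.6)² = 188.2.
At s = 188.2: P(θ<0.67) ≈ 0.977. Adjusting to match 0.975 gives s ≈ 181.20.
So α = 0.6·181.20 ≈ 108.72, β = 0.4·181.20 ≈ 72.48.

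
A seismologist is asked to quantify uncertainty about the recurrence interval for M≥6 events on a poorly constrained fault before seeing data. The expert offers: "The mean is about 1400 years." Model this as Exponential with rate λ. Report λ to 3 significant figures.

Exponential mean = 1/λ, so λ = 1/1400.0 = 0.000714.

λ ≈ 0.000714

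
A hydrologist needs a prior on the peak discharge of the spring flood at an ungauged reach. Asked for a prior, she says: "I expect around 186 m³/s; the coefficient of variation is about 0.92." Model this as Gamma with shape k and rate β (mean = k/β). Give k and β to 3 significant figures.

For Gamma(k, rate β): mean = k/β, variance = k/β², so CV = 1/√k.
CV = 0.92, hence k = 1/CV² = 1.18.
Then β = k/mean = 1.18/186 = 0.00635.

k ≈ 1.18, β ≈ 0.00635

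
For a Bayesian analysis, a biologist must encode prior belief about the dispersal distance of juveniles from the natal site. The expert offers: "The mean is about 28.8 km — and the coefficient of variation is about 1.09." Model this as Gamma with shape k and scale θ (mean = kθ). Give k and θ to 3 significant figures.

For Gamma(k, scale θ): mean = kθ, variance = kθ², so CV = 1/√k.
CV = 1.09, hence k = 1/CV² = 0.842.
Then θ = mean/k = 28.8/0.842 = 34.2.

k ≈ 0.842, θ ≈ 34.2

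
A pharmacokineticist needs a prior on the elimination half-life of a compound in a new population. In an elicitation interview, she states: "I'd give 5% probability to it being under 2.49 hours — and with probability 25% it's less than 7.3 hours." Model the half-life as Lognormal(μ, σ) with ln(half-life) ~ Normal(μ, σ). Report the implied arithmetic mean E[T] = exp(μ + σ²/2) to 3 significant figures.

E[T] ≈ 28.5 hours

If T ~ Lognormal(μ,σ) then ln T ~ Normal(μ,σ), so the p-quantile of ln T is μ + z_p·σ.
ln(2.49) = 0.9123 and ln(7.3) = 1.988; z_{0.05} = -1.645, z_{0.25} = -0.6745.
σ = (1.988 − 0.9123)/(-0.6745 − (-1.645)) = 1.108.
μ = 0.9123 − (-1.645)·1.108 = 2.736.
E[T] = exp(μ + σ²/2) = exp(2.736 + 0.6143) = 28.5 hours.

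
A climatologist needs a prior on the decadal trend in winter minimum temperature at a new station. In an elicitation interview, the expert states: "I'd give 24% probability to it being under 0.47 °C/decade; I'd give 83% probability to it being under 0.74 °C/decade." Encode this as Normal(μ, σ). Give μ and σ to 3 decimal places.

The p-quantile of Normal(μ,σ) is μ + z_p·σ, with z_{0.24} = -0.7063 and z_{0.83} = 0.9542.
Eliminate σ: μ = (z₂·x₁ − z₁·x₂)/(z₂ − z₁) = (0.9542·0.47 − (-0.7063)·0.74)/1.66 = 0.585.
Then σ = (x₂ − x₁)/(z₂ − z₁) = (0.74 − 0.47)/1.66 = 0.163.

μ = 0.585, σ = 0.163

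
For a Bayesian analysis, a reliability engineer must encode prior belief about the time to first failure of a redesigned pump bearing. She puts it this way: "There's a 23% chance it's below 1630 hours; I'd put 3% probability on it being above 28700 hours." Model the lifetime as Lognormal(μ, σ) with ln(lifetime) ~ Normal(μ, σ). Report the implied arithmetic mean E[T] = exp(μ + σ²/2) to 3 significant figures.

If T ~ Lognormal(μ,σ) then ln T ~ Normal(μ,σ), so the p-quantile of ln T is μ + z_p·σ.
ln(1630) = 7.396 and ln(28700) = 10.26; z_{0.23} = -0.7388, z_{0.97} = 1.881.
σ = (10.26 − 7.396)/(1.881 − (-0.7388)) = 1.095.
μ = 7.396 − (-0.7388)·1.095 = 8.205.
E[T] = exp(μ + σ²/2) = exp(8.205 + 0.5994) = 6670 hours.

E[T] ≈ 6670 hours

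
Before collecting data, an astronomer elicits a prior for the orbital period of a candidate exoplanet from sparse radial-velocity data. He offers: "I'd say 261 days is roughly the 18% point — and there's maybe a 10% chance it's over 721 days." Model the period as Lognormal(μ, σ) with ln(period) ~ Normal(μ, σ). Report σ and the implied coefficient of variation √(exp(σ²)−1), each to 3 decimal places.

If T ~ Lognormal(μ,σ) then ln T ~ Normal(μ,σ), so the p-quantile of ln T is μ + z_p·σ.
ln(261) = 5.565 and ln(721) = 6.581; z_{0.18} = -0.9154, z_{0.9} = 1.282.
σ = (6.581 − 5.565)/(1.282 − (-0.9154)) = 0.463.
μ = 5.565 − (-0.9154)·0.463 = 5.988.
CV = √(exp(σ²)−1) = √(exp(0.2139)−1) = 0.488.

σ ≈ 0.463, CV ≈ 0.488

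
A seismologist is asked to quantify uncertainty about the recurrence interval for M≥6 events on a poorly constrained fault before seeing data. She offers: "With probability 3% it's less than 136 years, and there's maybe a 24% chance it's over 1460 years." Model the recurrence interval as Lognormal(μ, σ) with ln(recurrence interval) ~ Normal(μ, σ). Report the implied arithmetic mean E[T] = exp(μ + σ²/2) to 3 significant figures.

E[T] ≈ 1160 years

If T ~ Lognormal(μ,σ) then ln T ~ Normal(μ,σ), so the p-quantile of ln T is μ + z_p·σ.
ln(136) = 4.913 and ln(1460) = 7.286; z_{0.03} = -1.881, z_{0.76} = 0.7063.
σ = (7.286 − 4.913)/(0.7063 − (-1.881)) = 0.917.
μ = 4.913 − (-1.881)·0.917 = 6.638.
E[T] = exp(μ + σ²/2) = exp(6.638 + 0.4209) = 1160 years.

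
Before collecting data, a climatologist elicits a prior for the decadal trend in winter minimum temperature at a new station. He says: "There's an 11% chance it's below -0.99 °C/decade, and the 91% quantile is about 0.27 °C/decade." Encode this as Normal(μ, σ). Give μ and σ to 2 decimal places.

μ = -0.39, σ = 0.49

The p-quantile of Normal(μ,σ) is μ + z_p·σ, with z_{0.11} = -1.227 and z_{0.91} = 1.341.
Eliminate σ: μ = (z₂·x₁ − z₁·x₂)/(z₂ − z₁) = (1.341·-0.99 − (-1.227)·0.27)/2.567 = -0.39.
Then σ = (x₂ − x₁)/(z₂ − z₁) = (0.27 − -0.99)/2.567 = 0.49.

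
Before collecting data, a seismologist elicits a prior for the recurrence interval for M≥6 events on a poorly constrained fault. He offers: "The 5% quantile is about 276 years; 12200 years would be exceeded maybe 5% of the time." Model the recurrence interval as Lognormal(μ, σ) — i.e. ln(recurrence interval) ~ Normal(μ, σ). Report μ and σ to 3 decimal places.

If T ~ Lognormal(μ,σ) then ln T ~ Normal(μ,σ), so the p-quantile of ln T is μ + z_p·σ.
ln(276) = 5.62 and ln(12200) = 9.409; z_{0.05} = -1.645, z_{0.95} = 1.645.
σ = (9.409 − 5.62)/(1.645 − (-1.645)) = 1.152.
μ = 5.62 − (-1.645)·1.152 = 7.515.

μ ≈ 7.515, σ ≈ 1.152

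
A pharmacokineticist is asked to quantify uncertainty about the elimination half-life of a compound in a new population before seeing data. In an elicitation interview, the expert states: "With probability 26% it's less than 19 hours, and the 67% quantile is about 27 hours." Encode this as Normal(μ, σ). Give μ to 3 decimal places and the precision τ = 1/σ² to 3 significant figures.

μ = 23.751, τ = 0.0183

The p-quantile of Normal(μ,σ) is μ + z_p·σ, with z_{0.26} = -0.6433 and z_{0.67} = 0.4399.
Eliminate σ: μ = (z₂·x₁ − z₁·x₂)/(z₂ − z₁) = (0.4399·19 − (-0.6433)·27)/1.083 = 23.751.
Then σ = (x₂ − x₁)/(z₂ − z₁) = (27 − 19)/1.083 = 7.385.
Precision τ = 1/σ² = 1/7.385² = 0.0183.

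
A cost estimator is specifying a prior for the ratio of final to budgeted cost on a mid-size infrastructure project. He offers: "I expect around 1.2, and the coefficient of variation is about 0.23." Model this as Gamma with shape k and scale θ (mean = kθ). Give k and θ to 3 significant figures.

For Gamma(k, scale θ): mean = kθ, variance = kθ², so CV = 1/√k.
CV = 0.23, hence k = 1/CV² = 18.9.
Then θ = mean/k = 1.2/18.9 = 0.0635.

k ≈ 18.9, θ ≈ 0.0635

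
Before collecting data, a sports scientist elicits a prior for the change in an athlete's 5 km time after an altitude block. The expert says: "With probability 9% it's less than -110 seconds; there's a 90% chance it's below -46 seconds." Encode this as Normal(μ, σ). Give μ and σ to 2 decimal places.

μ = -77.28, σ = 24.41

For Normal(μ,σ), the p-quantile is μ + z_p·σ. Here z_{0.09} = -1.341, z_{0.9} = 1.282.
So -110 = μ − 1.341σ and -46 = μ + 1.282σ.
Subtracting: σ = (-46 − -110)/(1.282 − (-1.341)) = 24.41.
Then μ = -110 − (-1.341)·24.41 = -77.28.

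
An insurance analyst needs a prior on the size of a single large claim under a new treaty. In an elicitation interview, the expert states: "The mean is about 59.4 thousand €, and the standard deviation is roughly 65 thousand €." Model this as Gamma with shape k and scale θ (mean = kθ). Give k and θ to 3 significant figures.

For Gamma(k, scale θ): mean = kθ, variance = kθ², so CV = 1/√k.
CV = SD/mean = 65/59.4 = 1.094, hence k = 1/CV² = 0.835.
Then θ = mean/k = 59.4/0.835 = 71.1.

k ≈ 0.835, θ ≈ 71.1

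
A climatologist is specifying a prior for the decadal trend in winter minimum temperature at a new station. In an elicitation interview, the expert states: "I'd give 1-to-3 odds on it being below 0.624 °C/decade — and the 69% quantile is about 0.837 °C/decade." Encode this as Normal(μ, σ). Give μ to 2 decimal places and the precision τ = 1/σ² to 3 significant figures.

The p-quantile of Normal(μ,σ) is μ + z_p·σ, with z_{0.25} = -0.6745 and z_{0.69} = 0.4959.
Eliminate σ: μ = (z₂·x₁ − z₁·x₂)/(z₂ − z₁) = (0.4959·0.624 − (-0.6745)·0.837)/1.17 = 0.75.
Then σ = (x₂ − x₁)/(z₂ − z₁) = (0.837 − 0.624)/1.17 = 0.18.
Precision τ = 1/σ² = 1/0.182² = 30.2.

μ = 0.75, τ = 30.2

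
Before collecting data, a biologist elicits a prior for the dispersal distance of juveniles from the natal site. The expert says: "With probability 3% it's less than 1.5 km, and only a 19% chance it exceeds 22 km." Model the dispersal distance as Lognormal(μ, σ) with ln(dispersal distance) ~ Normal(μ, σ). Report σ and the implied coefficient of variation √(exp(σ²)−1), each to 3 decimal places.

If T ~ Lognormal(μ,σ) then ln T ~ Normal(μ,σ), so the p-quantile of ln T is μ + z_p·σ.
ln(1.5) = 0.4055 and ln(22) = 3.091; z_{0.03} = -1.881, z_{0.81} = 0.8779.
σ = (3.091 − 0.4055)/(0.8779 − (-1.881)) = 0.973.
μ = 0.4055 − (-1.881)·0.973 = 2.236.
CV = √(exp(σ²)−1) = √(exp(0.9477)−1) = 1.257.

σ ≈ 0.973, CV ≈ 1.257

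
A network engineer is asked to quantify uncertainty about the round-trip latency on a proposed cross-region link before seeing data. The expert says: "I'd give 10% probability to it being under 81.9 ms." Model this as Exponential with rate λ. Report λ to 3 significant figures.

P(T < 81.9) = 1 − e^(−λ·81.9) = 0.1, so λ = −ln(1−0.1)/81.9 = −ln(0.9)/81.9 = 0.00129.

λ ≈ 0.00129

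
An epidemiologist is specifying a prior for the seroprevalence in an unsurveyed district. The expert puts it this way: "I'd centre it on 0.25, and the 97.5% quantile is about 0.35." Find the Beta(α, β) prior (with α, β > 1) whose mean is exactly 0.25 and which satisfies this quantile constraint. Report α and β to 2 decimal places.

α ≈ 19.93, β ≈ 59.80

With mean 0.25 fixed, write α = 0.25s, β = 0.75s where s = α+β.
Need P(θ < 0.35) = 0.975 under Beta(0.25s, 0.75s). Normal approximation: (q−m)/√(m(1−m)/s) ≈ z_{0.975} = 1.96, so s ≈ 0.25·0.75·(1.96)²/(0.35−0.25)² = 72.0.
At s = 72.0: P(θ<0.35) ≈ 0.969. Adjusting to match 0.975 gives s ≈ 79.73.
So α = 0.25·79.73 ≈ 19.93, β = 0.75·79.73 ≈ 59.80.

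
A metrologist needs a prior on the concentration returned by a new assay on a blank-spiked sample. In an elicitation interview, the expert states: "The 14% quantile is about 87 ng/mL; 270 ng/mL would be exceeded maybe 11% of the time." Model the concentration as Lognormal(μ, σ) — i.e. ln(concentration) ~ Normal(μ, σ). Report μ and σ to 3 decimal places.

μ ≈ 4.996, σ ≈ 0.491

If T ~ Lognormal(μ,σ) then ln T ~ Normal(μ,σ), so the p-quantile of ln T is μ + z_p·σ.
ln(87) = 4.466 and ln(270) = 5.598; z_{0.14} = -1.08, z_{0.89} = 1.227.
σ = (5.598 − 4.466)/(1.227 − (-1.08)) = 0.491.
μ = 4.466 − (-1.08)·0.491 = 4.996.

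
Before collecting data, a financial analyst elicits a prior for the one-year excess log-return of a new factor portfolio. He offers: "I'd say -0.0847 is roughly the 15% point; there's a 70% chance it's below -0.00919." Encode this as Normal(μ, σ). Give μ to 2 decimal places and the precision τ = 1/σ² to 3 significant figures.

For Normal(μ,σ), the p-quantile is μ + z_p·σ. Here z_{0.15} = -1.036, z_{0.7} = 0.5244.
So -0.0847 = μ − 1.036σ and -0.00919 = μ + 0.5244σ.
Subtracting: σ = (-0.00919 − -0.0847)/(0.5244 − (-1.036)) = 0.05.
Then μ = -0.0847 − (-1.036)·0.05 = -0.03.
Precision τ = 1/σ² = 1/0.04838² = 427.

μ = -0.03, τ = 427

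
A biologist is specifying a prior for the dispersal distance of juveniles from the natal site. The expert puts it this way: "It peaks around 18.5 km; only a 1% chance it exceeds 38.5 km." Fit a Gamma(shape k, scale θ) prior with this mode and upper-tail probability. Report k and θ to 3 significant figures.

Gamma(k,θ) with k>1 has mode (k−1)θ, so θ = 18.5/(k−1).
Need P(X < 38.5) = 0.99 with θ tied to k this way. Start at k = 2, θ = 18.5: P(X<38.5) ≈ 0.615.
Too low — raise k to concentrate. Iterating converges to k ≈ 10.1.
Then θ = 18.5/(10.1−1) ≈ 2.04.

k ≈ 10.1, θ ≈ 2.04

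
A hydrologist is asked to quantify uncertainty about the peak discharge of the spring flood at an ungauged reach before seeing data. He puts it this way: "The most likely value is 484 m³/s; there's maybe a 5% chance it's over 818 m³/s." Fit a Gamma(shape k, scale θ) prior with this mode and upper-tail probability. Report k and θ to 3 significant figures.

Gamma(k,θ) with k>1 has mode (k−1)θ, so θ = 484/(k−1).
Need P(X < 818) = 0.95 with θ tied to k this way. Start at k = 2, θ = 484: P(X<818) ≈ 0.504.
Too low — raise k to concentrate. Iterating converges to k ≈ 11.1.
Then θ = 484/(11.1−1) ≈ 47.7.

k ≈ 11.1, θ ≈ 47.7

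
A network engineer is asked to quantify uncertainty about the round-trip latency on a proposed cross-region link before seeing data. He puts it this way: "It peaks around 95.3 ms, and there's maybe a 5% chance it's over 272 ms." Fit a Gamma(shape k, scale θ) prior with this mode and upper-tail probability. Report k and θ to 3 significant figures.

k ≈ 3.43, θ ≈ 39.3

Gamma(k,θ) with k>1 has mode (k−1)θ, so θ = 95.3/(k−1).
Need P(X < 272) = 0.95 with θ tied to k this way. Start at k = 2, θ = 95.3: P(X<272) ≈ 0.778.
Too low — raise k to concentrate. Iterating converges to k ≈ 3.43.
Then θ = 95.3/(3.43−1) ≈ 39.3.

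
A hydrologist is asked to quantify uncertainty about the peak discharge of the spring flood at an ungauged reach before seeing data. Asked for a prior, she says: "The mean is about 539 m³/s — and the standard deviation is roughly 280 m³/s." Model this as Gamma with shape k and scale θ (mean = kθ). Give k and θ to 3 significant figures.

k ≈ 3.71, θ ≈ 145

For Gamma(k, scale θ): mean = kθ, variance = kθ², so CV = 1/√k.
CV = SD/mean = 280/539 = 0.5195, hence k = 1/CV² = 3.71.
Then θ = mean/k = 539/3.71 = 145.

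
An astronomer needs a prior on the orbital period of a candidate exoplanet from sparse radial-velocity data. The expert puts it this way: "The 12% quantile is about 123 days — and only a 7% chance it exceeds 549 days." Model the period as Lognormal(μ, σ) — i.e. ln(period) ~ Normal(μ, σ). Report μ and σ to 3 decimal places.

μ ≈ 5.475, σ ≈ 0.564

If T ~ Lognormal(μ,σ) then ln T ~ Normal(μ,σ), so the p-quantile of ln T is μ + z_p·σ.
ln(123) = 4.812 and ln(549) = 6.308; z_{0.12} = -1.175, z_{0.93} = 1.476.
σ = (6.308 − 4.812)/(1.476 − (-1.175)) = 0.564.
μ = 4.812 − (-1.175)·0.564 = 5.475.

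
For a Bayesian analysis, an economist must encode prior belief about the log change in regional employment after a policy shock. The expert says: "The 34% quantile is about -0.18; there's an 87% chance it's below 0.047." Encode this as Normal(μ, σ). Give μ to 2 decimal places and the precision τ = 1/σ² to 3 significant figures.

The p-quantile of Normal(μ,σ) is μ + z_p·σ, with z_{0.34} = -0.4125 and z_{0.87} = 1.126.
Eliminate σ: μ = (z₂·x₁ − z₁·x₂)/(z₂ − z₁) = (1.126·-0.18 − (-0.4125)·0.047)/1.539 = -0.12.
Then σ = (x₂ − x₁)/(z₂ − z₁) = (0.047 − -0.18)/1.539 = 0.15.
Precision τ = 1/σ² = 1/0.1475² = 46.

μ = -0.12, τ = 46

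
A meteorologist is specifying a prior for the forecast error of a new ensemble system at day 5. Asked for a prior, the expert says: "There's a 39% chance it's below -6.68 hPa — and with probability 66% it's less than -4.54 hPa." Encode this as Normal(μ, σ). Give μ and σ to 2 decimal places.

μ = -5.82, σ = 3.09

The p-quantile of Normal(μ,σ) is μ + z_p·σ, with z_{0.39} = -0.2793 and z_{0.66} = 0.4125.
Eliminate σ: μ = (z₂·x₁ − z₁·x₂)/(z₂ − z₁) = (0.4125·-6.68 − (-0.2793)·-4.54)/0.6918 = -5.82.
Then σ = (x₂ − x₁)/(z₂ − z₁) = (-4.54 − -6.68)/0.6918 = 3.09.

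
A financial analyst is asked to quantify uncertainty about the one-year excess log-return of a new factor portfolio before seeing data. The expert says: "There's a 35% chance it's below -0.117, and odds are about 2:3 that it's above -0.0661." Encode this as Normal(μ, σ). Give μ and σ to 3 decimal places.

The p-quantile of Normal(μ,σ) is μ + z_p·σ, with z_{0.35} = -0.3853 and z_{0.6} = 0.2533.
Eliminate σ: μ = (z₂·x₁ − z₁·x₂)/(z₂ − z₁) = (0.2533·-0.117 − (-0.3853)·-0.0661)/0.6387 = -0.086.
Then σ = (x₂ − x₁)/(z₂ − z₁) = (-0.0661 − -0.117)/0.6387 = 0.080.

μ = -0.086, σ = 0.080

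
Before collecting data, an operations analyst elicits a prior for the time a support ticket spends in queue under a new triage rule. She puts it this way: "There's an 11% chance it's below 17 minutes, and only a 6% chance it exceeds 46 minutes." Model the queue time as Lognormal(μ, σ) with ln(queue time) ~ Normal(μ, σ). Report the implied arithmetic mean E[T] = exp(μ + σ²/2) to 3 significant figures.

If T ~ Lognormal(μ,σ) then ln T ~ Normal(μ,σ), so the p-quantile of ln T is μ + z_p·σ.
ln(17) = 2.833 and ln(46) = 3.829; z_{0.11} = -1.227, z_{0.94} = 1.555.
σ = (3.829 − 2.833)/(1.555 − (-1.227)) = 0.358.
μ = 2.833 − (-1.227)·0.358 = 3.272.
E[T] = exp(μ + σ²/2) = exp(3.272 + 0.0640) = 28.1 minutes.

E[T] ≈ 28.1 minutes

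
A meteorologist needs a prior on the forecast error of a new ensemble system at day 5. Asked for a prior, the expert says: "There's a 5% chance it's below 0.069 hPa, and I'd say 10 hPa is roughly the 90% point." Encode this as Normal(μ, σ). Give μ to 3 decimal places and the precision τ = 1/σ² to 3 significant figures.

The p-quantile of Normal(μ,σ) is μ + z_p·σ, with z_{0.05} = -1.645 and z_{0.9} = 1.282.
Eliminate σ: μ = (z₂·x₁ − z₁·x₂)/(z₂ − z₁) = (1.282·0.069 − (-1.645)·10)/2.926 = 5.651.
Then σ = (x₂ − x₁)/(z₂ − z₁) = (10 − 0.069)/2.926 = 3.394.
Precision τ = 1/σ² = 1/3.394² = 0.0868.

μ = 5.651, τ = 0.0868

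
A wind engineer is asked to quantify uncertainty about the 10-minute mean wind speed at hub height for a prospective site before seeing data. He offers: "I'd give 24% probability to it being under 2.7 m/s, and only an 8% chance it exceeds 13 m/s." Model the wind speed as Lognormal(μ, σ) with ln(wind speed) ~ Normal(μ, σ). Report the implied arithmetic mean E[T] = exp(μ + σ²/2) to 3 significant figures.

E[T] ≈ 6.03 m/s

If T ~ Lognormal(μ,σ) then ln T ~ Normal(μ,σ), so the p-quantile of ln T is μ + z_p·σ.
ln(2.7) = 0.9933 and ln(13) = 2.565; z_{0.24} = -0.7063, z_{0.92} = 1.405.
σ = (2.565 − 0.9933)/(1.405 − (-0.7063)) = 0.744.
μ = 0.9933 − (-0.7063)·0.744 = 1.519.
E[T] = exp(μ + σ²/2) = exp(1.519 + 0.2771) = 6.03 m/s.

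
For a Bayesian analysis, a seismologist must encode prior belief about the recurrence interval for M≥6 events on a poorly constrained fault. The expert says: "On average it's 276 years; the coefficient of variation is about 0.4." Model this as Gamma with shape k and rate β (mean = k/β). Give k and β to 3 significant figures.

k ≈ 6.25, β ≈ 0.0226

For Gamma(k, rate β): mean = k/β, variance = k/β², so CV = 1/√k.
CV = 0.4, hence k = 1/CV² = 6.25.
Then β = k/mean = 6.25/276 = 0.0226.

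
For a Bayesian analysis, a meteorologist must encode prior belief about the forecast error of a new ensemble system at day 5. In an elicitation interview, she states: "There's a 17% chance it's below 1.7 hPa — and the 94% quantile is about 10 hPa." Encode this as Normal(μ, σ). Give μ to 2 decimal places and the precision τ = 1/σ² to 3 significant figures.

For Normal(μ,σ), the p-quantile is μ + z_p·σ. Here z_{0.17} = -0.9542, z_{0.94} = 1.555.
So 1.7 = μ − 0.9542σ and 10 = μ + 1.555σ.
Subtracting: σ = (10 − 1.7)/(1.555 − (-0.9542)) = 3.31.
Then μ = 1.7 − (-0.9542)·3.31 = 4.86.
Precision τ = 1/σ² = 1/3.308² = 0.0914.

μ = 4.86, τ = 0.0914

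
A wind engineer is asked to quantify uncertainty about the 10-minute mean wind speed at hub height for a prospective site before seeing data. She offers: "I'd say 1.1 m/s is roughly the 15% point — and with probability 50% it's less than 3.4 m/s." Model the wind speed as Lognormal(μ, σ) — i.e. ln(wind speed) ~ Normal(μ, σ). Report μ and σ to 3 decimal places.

If T ~ Lognormal(μ,σ) then ln T ~ Normal(μ,σ), so the p-quantile of ln T is μ + z_p·σ.
ln(1.1) = 0.09531 and ln(3.4) = 1.224; z_{0.15} = -1.036, z_{0.5} = 0.
σ = (1.224 − 0.09531)/(0 − (-1.036)) = 1.089.
μ = 0.09531 − (-1.036)·1.089 = 1.224.

μ ≈ 1.224, σ ≈ 1.089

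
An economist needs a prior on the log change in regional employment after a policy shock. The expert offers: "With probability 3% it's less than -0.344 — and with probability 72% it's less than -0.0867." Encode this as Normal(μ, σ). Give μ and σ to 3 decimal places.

The p-quantile of Normal(μ,σ) is μ + z_p·σ, with z_{0.03} = -1.881 and z_{0.72} = 0.5828.
Eliminate σ: μ = (z₂·x₁ − z₁·x₂)/(z₂ − z₁) = (0.5828·-0.344 − (-1.881)·-0.0867)/2.464 = -0.148.
Then σ = (x₂ − x₁)/(z₂ − z₁) = (-0.0867 − -0.344)/2.464 = 0.104.

μ = -0.148, σ = 0.104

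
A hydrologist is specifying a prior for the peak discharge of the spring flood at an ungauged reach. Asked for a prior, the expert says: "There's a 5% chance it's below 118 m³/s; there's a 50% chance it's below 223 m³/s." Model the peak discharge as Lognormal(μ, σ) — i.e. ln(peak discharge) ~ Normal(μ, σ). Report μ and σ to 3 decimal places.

μ ≈ 5.407, σ ≈ 0.387

If T ~ Lognormal(μ,σ) then ln T ~ Normal(μ,σ), so the p-quantile of ln T is μ + z_p·σ.
ln(118) = 4.771 and ln(223) = 5.407; z_{0.05} = -1.645, z_{0.5} = 0.
σ = (5.407 − 4.771)/(0 − (-1.645)) = 0.387.
μ = 4.771 − (-1.645)·0.387 = 5.407.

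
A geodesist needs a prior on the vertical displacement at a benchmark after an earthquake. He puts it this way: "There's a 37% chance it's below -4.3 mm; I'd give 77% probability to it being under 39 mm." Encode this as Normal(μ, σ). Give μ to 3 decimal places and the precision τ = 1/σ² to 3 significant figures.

μ = 9.120, τ = 0.000611

The p-quantile of Normal(μ,σ) is μ + z_p·σ, with z_{0.37} = -0.3319 and z_{0.77} = 0.7388.
Eliminate σ: μ = (z₂·x₁ − z₁·x₂)/(z₂ − z₁) = (0.7388·-4.3 − (-0.3319)·39)/1.071 = 9.120.
Then σ = (x₂ − x₁)/(z₂ − z₁) = (39 − -4.3)/1.071 = 40.441.
Precision τ = 1/σ² = 1/40.44² = 0.000611.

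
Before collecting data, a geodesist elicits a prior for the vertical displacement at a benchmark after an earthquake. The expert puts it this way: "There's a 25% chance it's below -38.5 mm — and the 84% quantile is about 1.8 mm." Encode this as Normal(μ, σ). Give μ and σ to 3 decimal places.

The p-quantile of Normal(μ,σ) is μ + z_p·σ, with z_{0.25} = -0.6745 and z_{0.84} = 0.9945.
Eliminate σ: μ = (z₂·x₁ − z₁·x₂)/(z₂ − z₁) = (0.9945·-38.5 − (-0.6745)·1.8)/1.669 = -22.213.
Then σ = (x₂ − x₁)/(z₂ − z₁) = (1.8 − -38.5)/1.669 = 24.147.

μ = -22.213, σ = 24.147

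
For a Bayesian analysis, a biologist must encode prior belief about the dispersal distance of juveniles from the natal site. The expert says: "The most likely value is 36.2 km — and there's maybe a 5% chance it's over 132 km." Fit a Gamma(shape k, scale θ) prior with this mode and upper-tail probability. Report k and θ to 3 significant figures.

Gamma(k,θ) with k>1 has mode (k−1)θ, so θ = 36.2/(k−1).
Need P(X < 132) = 0.95 with θ tied to k this way. Start at k = 2, θ = 36.2: P(X<132) ≈ 0.879.
Too low — raise k to concentrate. Iterating converges to k ≈ 2.53.
Then θ = 36.2/(2.53−1) ≈ 23.6.

k ≈ 2.53, θ ≈ 23.6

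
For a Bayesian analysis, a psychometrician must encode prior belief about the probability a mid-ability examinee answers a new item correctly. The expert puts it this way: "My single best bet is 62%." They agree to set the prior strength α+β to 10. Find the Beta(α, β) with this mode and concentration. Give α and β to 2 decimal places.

α = 5.96, β = 4.04

For α,β > 1 the Beta mode is (α−1)/(α+β−2). With α+β = 10, the mode is (α−1)/8.
Set (α−1)/8 = 0.62 → α = 1 + 0.62·8 = 5.96.
β = 10 − α = 4.04.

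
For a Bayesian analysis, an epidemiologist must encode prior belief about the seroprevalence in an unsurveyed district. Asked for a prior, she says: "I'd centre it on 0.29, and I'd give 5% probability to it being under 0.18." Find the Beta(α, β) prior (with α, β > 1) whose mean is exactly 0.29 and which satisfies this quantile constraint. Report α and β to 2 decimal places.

α ≈ 11.69, β ≈ 28.63

With mean 0.29 fixed, write α = 0.29s, β = 0.71s where s = α+β.
Need P(θ < 0.18) = 0.05 under Beta(0.29s, 0.71s). Normal approximation: (q−m)/√(m(1−m)/s) ≈ z_{0.05} = -1.64, so s ≈ 0.29·0.71·(-1.64)²/(0.18−0.29)² = 46.0.
At s = 46.0: P(θ<0.18) ≈ 0.039. Adjusting to match 0.05 gives s ≈ 40.32.
So α = 0.29·40.32 ≈ 11.69, β = 0.71·40.32 ≈ 28.63.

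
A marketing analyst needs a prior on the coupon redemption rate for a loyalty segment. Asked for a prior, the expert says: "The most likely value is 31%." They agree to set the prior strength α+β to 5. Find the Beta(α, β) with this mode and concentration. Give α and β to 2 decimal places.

For α,β > 1 the Beta mode is (α−1)/(α+β−2). With α+β = 5, the mode is (α−1)/3.
Set (α−1)/3 = 0.31 → α = 1 + 0.31·3 = 1.93.
β = 5 − α = 3.07.

α = 1.93, β = 3.07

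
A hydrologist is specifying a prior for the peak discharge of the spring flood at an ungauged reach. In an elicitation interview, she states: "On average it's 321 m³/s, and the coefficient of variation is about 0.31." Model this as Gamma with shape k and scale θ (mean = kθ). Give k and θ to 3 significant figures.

k ≈ 10.4, θ ≈ 30.8

For Gamma(k, scale θ): mean = kθ, variance = kθ², so CV = 1/√k.
CV = 0.31, hence k = 1/CV² = 10.4.
Then θ = mean/k = 321/10.4 = 30.8.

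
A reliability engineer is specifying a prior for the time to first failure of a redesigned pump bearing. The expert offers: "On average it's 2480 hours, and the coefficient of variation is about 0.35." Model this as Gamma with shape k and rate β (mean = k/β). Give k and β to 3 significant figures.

k ≈ 8.16, β ≈ 0.00329

For Gamma(k, rate β): mean = k/β, variance = k/β², so CV = 1/√k.
CV = 0.35, hence k = 1/CV² = 8.16.
Then β = k/mean = 8.16/2480 = 0.00329.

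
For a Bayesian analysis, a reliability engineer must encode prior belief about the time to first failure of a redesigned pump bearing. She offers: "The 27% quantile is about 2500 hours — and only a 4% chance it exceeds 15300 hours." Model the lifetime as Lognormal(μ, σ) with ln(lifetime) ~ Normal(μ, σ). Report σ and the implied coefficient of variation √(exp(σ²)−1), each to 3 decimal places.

σ ≈ 0.766, CV ≈ 0.894

If T ~ Lognormal(μ,σ) then ln T ~ Normal(μ,σ), so the p-quantile of ln T is μ + z_p·σ.
ln(2500) = 7.824 and ln(15300) = 9.636; z_{0.27} = -0.6128, z_{0.96} = 1.751.
σ = (9.636 − 7.824)/(1.751 − (-0.6128)) = 0.766.
μ = 7.824 − (-0.6128)·0.766 = 8.294.
CV = √(exp(σ²)−1) = √(exp(0.5875)−1) = 0.894.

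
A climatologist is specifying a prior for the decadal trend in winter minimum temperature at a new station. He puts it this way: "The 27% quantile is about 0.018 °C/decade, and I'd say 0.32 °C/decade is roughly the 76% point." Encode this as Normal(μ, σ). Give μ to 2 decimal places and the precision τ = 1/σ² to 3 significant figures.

The p-quantile of Normal(μ,σ) is μ + z_p·σ, with z_{0.27} = -0.6128 and z_{0.76} = 0.7063.
Eliminate σ: μ = (z₂·x₁ − z₁·x₂)/(z₂ − z₁) = (0.7063·0.018 − (-0.6128)·0.32)/1.319 = 0.16.
Then σ = (x₂ − x₁)/(z₂ − z₁) = (0.32 − 0.018)/1.319 = 0.23.
Precision τ = 1/σ² = 1/0.2289² = 19.1.

μ = 0.16, τ = 19.1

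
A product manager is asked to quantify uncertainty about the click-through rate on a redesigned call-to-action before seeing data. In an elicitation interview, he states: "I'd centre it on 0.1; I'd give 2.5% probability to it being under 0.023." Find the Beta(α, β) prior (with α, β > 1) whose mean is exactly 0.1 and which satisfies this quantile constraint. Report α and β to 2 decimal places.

α ≈ 3.15, β ≈ 28.35

With mean 0.1 fixed, write α = 0.1s, β = 0.9s where s = α+β.
Need P(θ < 0.023) = 0.025 under Beta(0.1s, 0.9s). Normal approximation: (q−m)/√(m(1−m)/s) ≈ z_{0.025} = -1.96, so s ≈ 0.1·0.9·(-1.96)²/(0.023−0.1)² = 58.3.
At s = 58.3: P(θ<0.023) ≈ 0.003. Adjusting to match 0.025 gives s ≈ 31.50.
So α = 0.1·31.50 ≈ 3.15, β = 0.9·31.50 ≈ 28.35.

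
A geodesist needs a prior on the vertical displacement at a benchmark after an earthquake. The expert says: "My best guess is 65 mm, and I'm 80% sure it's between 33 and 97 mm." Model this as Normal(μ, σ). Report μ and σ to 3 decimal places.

μ = 65.000, σ = 24.970

A symmetric 80% interval runs μ ± z·σ with z = 1.282.
Half-width = 32, so σ = 32/1.282 = 24.970.
μ is the stated best guess, 65.000.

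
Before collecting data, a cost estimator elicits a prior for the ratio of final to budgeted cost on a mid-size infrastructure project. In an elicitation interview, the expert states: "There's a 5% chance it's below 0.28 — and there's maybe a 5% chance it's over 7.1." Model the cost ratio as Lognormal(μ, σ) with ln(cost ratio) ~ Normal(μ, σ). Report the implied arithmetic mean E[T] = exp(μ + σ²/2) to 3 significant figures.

E[T] ≈ 2.29

If T ~ Lognormal(μ,σ) then ln T ~ Normal(μ,σ), so the p-quantile of ln T is μ + z_p·σ.
ln(0.28) = -1.273 and ln(7.1) = 1.96; z_{0.05} = -1.645, z_{0.95} = 1.645.
σ = (1.96 − -1.273)/(1.645 − (-1.645)) = 0.983.
μ = -1.273 − (-1.645)·0.983 = 0.344.
E[T] = exp(μ + σ²/2) = exp(0.344 + 0.4829) = 2.29.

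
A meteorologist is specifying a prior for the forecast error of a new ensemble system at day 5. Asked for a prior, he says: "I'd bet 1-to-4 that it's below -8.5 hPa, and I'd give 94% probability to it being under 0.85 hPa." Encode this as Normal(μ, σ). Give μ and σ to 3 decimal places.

For Normal(μ,σ), the p-quantile is μ + z_p·σ. Here z_{0.2} = -0.8416, z_{0.94} = 1.555.
So -8.5 = μ − 0.8416σ and 0.85 = μ + 1.555σ.
Subtracting: σ = (0.85 − -8.5)/(1.555 − (-0.8416)) = 3.902.
Then μ = -8.5 − (-0.8416)·3.902 = -5.216.

μ = -5.216, σ = 3.902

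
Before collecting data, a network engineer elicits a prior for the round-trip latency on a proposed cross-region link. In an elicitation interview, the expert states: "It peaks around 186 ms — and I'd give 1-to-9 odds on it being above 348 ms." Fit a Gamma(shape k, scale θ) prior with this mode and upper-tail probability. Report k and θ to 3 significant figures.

k ≈ 5.87, θ ≈ 38.2

Gamma(k,θ) with k>1 has mode (k−1)θ, so θ = 186/(k−1).
Need P(X < 348) = 0.9 with θ tied to k this way. Start at k = 2, θ = 186: P(X<348) ≈ 0.558.
Too low — raise k to concentrate. Iterating converges to k ≈ 5.87.
Then θ = 186/(5.87−1) ≈ 38.2.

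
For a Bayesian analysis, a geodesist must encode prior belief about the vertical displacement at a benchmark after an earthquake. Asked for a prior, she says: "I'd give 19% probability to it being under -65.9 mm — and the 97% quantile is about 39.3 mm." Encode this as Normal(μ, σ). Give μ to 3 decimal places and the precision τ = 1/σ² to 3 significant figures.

μ = -32.422, τ = 0.000688

For Normal(μ,σ), the p-quantile is μ + z_p·σ. Here z_{0.19} = -0.8779, z_{0.97} = 1.881.
So -65.9 = μ − 0.8779σ and 39.3 = μ + 1.881σ.
Subtracting: σ = (39.3 − -65.9)/(1.881 − (-0.8779)) = 38.134.
Then μ = -65.9 − (-0.8779)·38.134 = -32.422.
Precision τ = 1/σ² = 1/38.13² = 0.000688.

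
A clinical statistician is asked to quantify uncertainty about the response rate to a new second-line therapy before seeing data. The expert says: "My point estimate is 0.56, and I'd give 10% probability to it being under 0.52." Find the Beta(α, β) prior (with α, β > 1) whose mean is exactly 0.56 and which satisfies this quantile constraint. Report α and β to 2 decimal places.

With mean 0.56 fixed, write α = 0.56s, β = 0.44s where s = α+β.
Need P(θ < 0.52) = 0.1 under Beta(0.56s, 0.44s). Normal approximation: (q−m)/√(m(1−m)/s) ≈ z_{0.1} = -1.28, so s ≈ 0.56·0.44·(-1.28)²/(0.52−0.56)² = 252.9.
At s = 252.9: P(θ<0.52) ≈ 0.100. Adjusting to match 0.1 gives s ≈ 253.88.
So α = 0.56·253.88 ≈ 142.17, β = 0.44·253.88 ≈ 111.71.

α ≈ 142.17, β ≈ 111.71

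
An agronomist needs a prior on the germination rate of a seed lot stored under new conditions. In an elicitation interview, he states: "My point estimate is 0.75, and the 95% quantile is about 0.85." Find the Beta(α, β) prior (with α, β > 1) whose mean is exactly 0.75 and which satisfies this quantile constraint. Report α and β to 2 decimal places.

α ≈ 32.58, β ≈ 10.86

With mean 0.75 fixed, write α = 0.75s, β = 0.25s where s = α+β.
Need P(θ < 0.85) = 0.95 under Beta(0.75s, 0.25s). Normal approximation: (q−m)/√(m(1−m)/s) ≈ z_{0.95} = 1.64, so s ≈ 0.75·0.25·(1.64)²/(0.85−0.75)² = 50.7.
At s = 50.7: P(θ<0.85) ≈ 0.963. Adjusting to match 0.95 gives s ≈ 43.44.
So α = 0.75·43.44 ≈ 32.58, β = 0.25·43.44 ≈ 10.86.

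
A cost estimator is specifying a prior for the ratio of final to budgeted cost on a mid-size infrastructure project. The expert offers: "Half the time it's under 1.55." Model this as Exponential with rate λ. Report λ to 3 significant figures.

λ ≈ 0.447

Exponential median = ln 2 / λ, so λ = ln 2 / 1.55 = 0.447.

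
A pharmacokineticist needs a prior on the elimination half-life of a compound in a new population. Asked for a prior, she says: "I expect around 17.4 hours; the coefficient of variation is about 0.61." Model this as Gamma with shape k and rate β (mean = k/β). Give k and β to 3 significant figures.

For Gamma(k, rate β): mean = k/β, variance = k/β², so CV = 1/√k.
CV = 0.61, hence k = 1/CV² = 2.69.
Then β = k/mean = 2.69/17.4 = 0.154.

k ≈ 2.69, β ≈ 0.154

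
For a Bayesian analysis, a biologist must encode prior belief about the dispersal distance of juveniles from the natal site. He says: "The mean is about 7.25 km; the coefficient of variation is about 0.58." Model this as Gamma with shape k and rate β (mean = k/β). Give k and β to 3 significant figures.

k ≈ 2.97, β ≈ 0.41

For Gamma(k, rate β): mean = k/β, variance = k/β², so CV = 1/√k.
CV = 0.58, hence k = 1/CV² = 2.97.
Then β = k/mean = 2.97/7.25 = 0.41.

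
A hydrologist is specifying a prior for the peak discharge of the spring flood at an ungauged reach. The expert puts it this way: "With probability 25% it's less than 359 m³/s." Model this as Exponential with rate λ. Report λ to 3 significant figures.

P(T < 359.0) = 1 − e^(−λ·359.0) = 0.25, so λ = −ln(1−0.25)/359.0 = −ln(0.75)/359.0 = 0.000801.

λ ≈ 0.000801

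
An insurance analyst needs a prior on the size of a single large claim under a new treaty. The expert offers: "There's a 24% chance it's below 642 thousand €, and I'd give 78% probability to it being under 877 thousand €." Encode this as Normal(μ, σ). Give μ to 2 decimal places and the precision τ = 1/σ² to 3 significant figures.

μ = 754.26, τ = 3.96e-05

For Normal(μ,σ), the p-quantile is μ + z_p·σ. Here z_{0.24} = -0.7063, z_{0.78} = 0.7722.
So 642 = μ − 0.7063σ and 877 = μ + 0.7722σ.
Subtracting: σ = (877 − 642)/(0.7722 − (-0.7063)) = 158.95.
Then μ = 642 − (-0.7063)·158.95 = 754.26.
Precision τ = 1/σ² = 1/158.9² = 3.96e-05.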